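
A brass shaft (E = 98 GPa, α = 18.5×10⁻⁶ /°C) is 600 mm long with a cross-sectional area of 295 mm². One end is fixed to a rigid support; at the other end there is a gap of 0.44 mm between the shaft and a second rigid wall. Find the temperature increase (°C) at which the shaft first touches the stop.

The gap closes when αΔT L = 0.44 mm, since the shaft is still unstressed at that instant.
ΔT = 0.44 / (18.5×10⁻⁶ × 600) = 39.64 °C.

ΔT ≈ 39.6 °C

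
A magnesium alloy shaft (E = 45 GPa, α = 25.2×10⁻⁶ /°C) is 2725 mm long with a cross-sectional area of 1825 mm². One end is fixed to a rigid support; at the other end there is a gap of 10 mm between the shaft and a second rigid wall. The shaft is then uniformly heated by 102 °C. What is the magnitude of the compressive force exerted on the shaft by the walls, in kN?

Free thermal elongation = αΔT L = 25.2×10⁻⁶ × 102 × 2725 = 7.004 mm.
This is smaller than the 10 mm clearance, so the shaft expands freely without reaching the stop — the stress is zero.

P ≈ 0 kN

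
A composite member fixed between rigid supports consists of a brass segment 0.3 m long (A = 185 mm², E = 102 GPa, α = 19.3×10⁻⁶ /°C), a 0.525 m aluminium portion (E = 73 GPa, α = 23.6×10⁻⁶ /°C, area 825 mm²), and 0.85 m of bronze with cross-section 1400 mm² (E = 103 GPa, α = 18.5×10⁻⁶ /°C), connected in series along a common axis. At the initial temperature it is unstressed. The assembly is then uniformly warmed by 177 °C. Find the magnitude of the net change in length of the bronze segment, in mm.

|ΔL| ≈ 1.62 mm

Free thermal expansion of the whole bar: Σ αᵢΔT Lᵢ = 19.3×10⁻⁶×177×300 + 23.6×10⁻⁶×177×525 + 18.5×10⁻⁶×177×850 = 6.001 mm.
Since the ends are fixed, an axial force P builds up, equal in every segment, with P · Σ Lᵢ/(AᵢEᵢ) = δ_free.
Σ Lᵢ/(AᵢEᵢ) = 300/(185×102×10³) + 525/(825×73×10³) + 850/(1400×103×10³) = 3.051×10⁻⁵ mm/N.
Hence P = δ_free / Σ(L/AE) = 6.001/3.051×10⁻⁵ = 196.7 kN (compressive).
For the bronze segment, free thermal change = 18.5×10⁻⁶×177×850 = 2.783 mm and elastic change from P = 196700×850/(1400×103×10³) = 1.159 mm; these oppose, so the net change is 1.62 mm (segment lengthens).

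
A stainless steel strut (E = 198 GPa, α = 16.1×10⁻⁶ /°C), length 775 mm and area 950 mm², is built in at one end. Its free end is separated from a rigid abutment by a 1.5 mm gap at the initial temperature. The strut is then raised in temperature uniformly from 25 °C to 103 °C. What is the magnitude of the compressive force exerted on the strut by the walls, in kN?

P ≈ 0 kN

Unrestrained expansion: δ_free = αΔT L = 16.1×10⁻⁶ × 78 × 775 = 0.9732 mm.
This is smaller than the 1.5 mm clearance, so the strut expands freely without reaching the stop — the stress is zero.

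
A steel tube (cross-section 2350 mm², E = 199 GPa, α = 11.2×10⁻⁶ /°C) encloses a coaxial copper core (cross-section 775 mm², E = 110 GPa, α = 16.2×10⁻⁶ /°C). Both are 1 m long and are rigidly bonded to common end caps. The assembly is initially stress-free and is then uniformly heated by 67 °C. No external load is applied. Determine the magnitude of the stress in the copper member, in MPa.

Equilibrium of a rigid end plate with no external load gives equal and opposite internal forces ±P in the two members. Since α_{copper} > α_{steel}, heating drives the copper into compression and the steel into tension.
Compatibility of the two members (thermal + elastic change equal): (α₁ − α₂)ΔT = P·[1/(A₁E₁) + 1/(A₂E₂)].
|α₁ − α₂|·ΔT = 5×10⁻⁶ × 67 = 0.000335.
1/(A₁E₁) + 1/(A₂E₂) = 1/(2350×199×10³) + 1/(775×110×10³) = 1.387×10⁻⁸ N⁻¹.
So P = 0.000335 / 1.387×10⁻⁸ = 24.16 kN.
σ_{copper} = P/A₂ = 24160/775 = 31.17 MPa, compressive.

σ ≈ 31.2 MPa (compressive)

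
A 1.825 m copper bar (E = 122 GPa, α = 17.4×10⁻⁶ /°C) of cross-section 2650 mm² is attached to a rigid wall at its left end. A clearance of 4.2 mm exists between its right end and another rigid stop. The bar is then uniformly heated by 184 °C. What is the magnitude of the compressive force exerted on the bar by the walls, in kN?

P ≈ 291 kN

If the wall were absent the bar would grow by αΔT L = 17.4×10⁻⁶ × 184 × 1825 = 5.843 mm.
After closing the 4.2 mm clearance, 5.843 − 4.2 = 1.643 mm of expansion remains to be suppressed by the wall.
That suppressed elongation corresponds to σ = E·Δ/L = 122×10³ × 1.643/1825 = 109.8 MPa.
P = σA = 109.8 × 2650 = 291 kN.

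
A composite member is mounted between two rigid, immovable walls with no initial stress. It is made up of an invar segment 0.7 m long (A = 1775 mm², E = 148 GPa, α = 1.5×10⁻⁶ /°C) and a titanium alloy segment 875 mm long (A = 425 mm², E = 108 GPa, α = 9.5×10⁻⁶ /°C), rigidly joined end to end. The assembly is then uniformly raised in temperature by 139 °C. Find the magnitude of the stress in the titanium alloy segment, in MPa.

Free thermal expansion of the whole bar: Σ αᵢΔT Lᵢ = 1.5×10⁻⁶×139×700 + 9.5×10⁻⁶×139×875 = 1.301 mm.
The walls prevent any net length change, so an axial force P (same in every segment) develops. Compatibility: P · Σ Lᵢ/(AᵢEᵢ) = δ_free.
The series flexibility is Σ Lᵢ/(AᵢEᵢ) = 700/(1775×148×10³) + 875/(425×108×10³) = 2.173×10⁻⁵ mm/N.
Hence P = δ_free / Σ(L/AE) = 1.301/2.173×10⁻⁵ = 59.89 kN (compressive).
σ_{titanium alloy} = P / A = 59890 / 425 = 140.9 MPa.

σ ≈ 141 MPa (compressive)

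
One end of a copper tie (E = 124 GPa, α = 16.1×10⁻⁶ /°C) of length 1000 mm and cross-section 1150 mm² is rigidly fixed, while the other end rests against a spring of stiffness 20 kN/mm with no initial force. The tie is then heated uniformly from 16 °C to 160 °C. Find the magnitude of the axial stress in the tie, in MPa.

σ ≈ 35.4 MPa (compressive)

Free thermal expansion: δ_free = αΔT L = 16.1×10⁻⁶ × 144 × 1000 = 2.318 mm.
With a force P in the spring, the elastic change of the tie is PL/(AE) and that of the spring is P/k; compatibility requires their sum to equal δ_free.
So P = δ_free / [L/(AE) + 1/k] = 2.318 / [ 1000/(1150×124×10³) + 1/(20×10³) ].
P = 2.318 / 5.701×10⁻⁵ = 40660 N.
σ = P/A = 40660/1150 = 35.36 MPa.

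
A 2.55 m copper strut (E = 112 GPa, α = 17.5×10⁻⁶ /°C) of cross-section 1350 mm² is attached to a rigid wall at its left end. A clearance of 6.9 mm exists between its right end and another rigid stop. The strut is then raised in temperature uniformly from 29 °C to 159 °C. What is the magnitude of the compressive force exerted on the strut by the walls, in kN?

P ≈ 0 kN

Free thermal elongation = αΔT L = 17.5×10⁻⁶ × 130 × 2550 = 5.801 mm.
This is smaller than the 6.9 mm clearance, so the strut expands freely without reaching the stop — the stress is zero.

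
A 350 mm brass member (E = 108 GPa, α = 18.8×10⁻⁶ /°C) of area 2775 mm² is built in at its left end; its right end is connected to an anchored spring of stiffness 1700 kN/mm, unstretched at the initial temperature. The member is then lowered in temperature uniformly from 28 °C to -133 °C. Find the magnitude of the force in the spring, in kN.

P ≈ 603 kN

If the spring were absent the member would shorten by αΔT L = 18.8×10⁻⁶ × 161 × 350 = 1.059 mm.
Let P be the tensile force in the spring. The member extends elastically by PL/(AE) and the spring stretches by P/k; together these equal δ_free.
So P = δ_free / [L/(AE) + 1/k] = 1.059 / [ 350/(2775×108×10³) + 1/(1700×10³) ].
P = 1.059 / 1.756×10⁻⁶ = 603300 N.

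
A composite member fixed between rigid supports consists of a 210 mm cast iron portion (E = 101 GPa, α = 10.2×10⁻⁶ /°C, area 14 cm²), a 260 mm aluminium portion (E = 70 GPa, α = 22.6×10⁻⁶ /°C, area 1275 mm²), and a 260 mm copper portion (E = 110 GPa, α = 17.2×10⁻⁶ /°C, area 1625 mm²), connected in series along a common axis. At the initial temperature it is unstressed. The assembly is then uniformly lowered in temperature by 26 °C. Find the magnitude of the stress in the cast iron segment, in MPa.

σ ≈ 39.6 MPa (tensile)

With the walls removed the bar would change length by δ_free = Σ αᵢΔT Lᵢ = 10.2×10⁻⁶×26×210 + 22.6×10⁻⁶×26×260 + 17.2×10⁻⁶×26×260 = 0.3247 mm.
Since the ends are fixed, an axial force P builds up, equal in every segment, with P · Σ Lᵢ/(AᵢEᵢ) = δ_free.
The series flexibility is Σ Lᵢ/(AᵢEᵢ) = 210/(1400×101×10³) + 260/(1275×70×10³) + 260/(1625×110×10³) = 5.853×10⁻⁶ mm/N.
P = 0.3247 / 5.853×10⁻⁶ = 55480 N = 55.48 kN, tensile.
σ_{cast iron} = P / A = 55480 / 1400 = 39.63 MPa.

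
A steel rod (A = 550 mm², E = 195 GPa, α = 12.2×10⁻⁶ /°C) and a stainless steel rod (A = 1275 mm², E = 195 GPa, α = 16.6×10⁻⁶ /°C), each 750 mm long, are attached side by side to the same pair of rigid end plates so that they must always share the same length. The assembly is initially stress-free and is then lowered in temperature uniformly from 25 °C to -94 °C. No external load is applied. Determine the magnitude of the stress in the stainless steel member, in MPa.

σ ≈ 30.8 MPa (tensile)

Equilibrium of a rigid end plate with no external load gives equal and opposite internal forces ±P in the two members. Since α_{stainless steel} > α_{steel}, cooling drives the stainless steel into tension and the steel into compression.
Setting the final lengths equal and cancelling L: (α₁ − α₂)ΔT = P/(A₁E₁) + P/(A₂E₂).
|α₁ − α₂|·ΔT = 4.4×10⁻⁶ × 119 = 0.0005236.
1/(A₁E₁) + 1/(A₂E₂) = 1/(550×195×10³) + 1/(1275×195×10³) = 1.335×10⁻⁸ N⁻¹.
P = 0.0005236 / 1.335×10⁻⁸ = 39230 N = 39.23 kN.
σ_{stainless steel} = P/A₂ = 39230/1275 = 30.77 MPa, tensile.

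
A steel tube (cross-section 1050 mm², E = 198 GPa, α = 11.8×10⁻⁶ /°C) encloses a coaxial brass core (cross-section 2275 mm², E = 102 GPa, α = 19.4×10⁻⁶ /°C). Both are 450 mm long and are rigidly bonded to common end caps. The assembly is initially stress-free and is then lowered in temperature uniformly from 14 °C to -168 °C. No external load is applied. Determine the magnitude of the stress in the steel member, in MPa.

σ ≈ 144 MPa (compressive)

Equilibrium of a rigid end plate with no external load gives equal and opposite internal forces ±P in the two members. Since α_{brass} > α_{steel}, cooling drives the brass into tension and the steel into compression.
Compatibility of the two members (thermal + elastic change equal): (α₁ − α₂)ΔT = P·[1/(A₁E₁) + 1/(A₂E₂)].
|α₁ − α₂|·ΔT = 7.6×10⁻⁶ × 182 = 0.001383.
1/(A₁E₁) + 1/(A₂E₂) = 1/(1050×198×10³) + 1/(2275×102×10³) = 9.119×10⁻⁹ N⁻¹.
So P = 0.001383 / 9.119×10⁻⁹ = 151.7 kN.
σ_{steel} = P/A₁ = 151700/1050 = 144.5 MPa, compressive.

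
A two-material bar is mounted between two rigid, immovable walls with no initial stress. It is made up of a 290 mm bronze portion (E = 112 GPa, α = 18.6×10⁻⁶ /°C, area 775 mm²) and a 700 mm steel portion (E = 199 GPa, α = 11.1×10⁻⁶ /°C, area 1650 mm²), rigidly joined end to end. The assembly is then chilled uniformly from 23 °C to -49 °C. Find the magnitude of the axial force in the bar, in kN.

If the supports were absent, the total length change would be Σ αᵢΔT Lᵢ = 18.6×10⁻⁶×72×290 + 11.1×10⁻⁶×72×700 = 0.9478 mm.
The rigid supports impose zero overall length change; the single axial force P common to all segments must satisfy P Σ Lᵢ/(AᵢEᵢ) = δ_free.
Σ Lᵢ/(AᵢEᵢ) = 290/(775×112×10³) + 700/(1650×199×10³) = 5.473×10⁻⁶ mm/N.
So P = 0.9478 / 5.473×10⁻⁶ = 173.2 kN, tensile.

P ≈ 173 kN (tensile)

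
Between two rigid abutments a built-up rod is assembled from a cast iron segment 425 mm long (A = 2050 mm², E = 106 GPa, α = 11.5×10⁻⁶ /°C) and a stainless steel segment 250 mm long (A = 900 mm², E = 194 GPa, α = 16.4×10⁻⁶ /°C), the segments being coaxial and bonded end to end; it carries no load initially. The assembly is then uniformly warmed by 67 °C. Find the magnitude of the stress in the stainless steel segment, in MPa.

With the walls removed the bar would change length by δ_free = Σ αᵢΔT Lᵢ = 11.5×10⁻⁶×67×425 + 16.4×10⁻⁶×67×250 = 0.6022 mm.
The rigid supports impose zero overall length change; the single axial force P common to all segments must satisfy P Σ Lᵢ/(AᵢEᵢ) = δ_free.
The series flexibility is Σ Lᵢ/(AᵢEᵢ) = 425/(2050×106×10³) + 250/(900×194×10³) = 3.388×10⁻⁶ mm/N.
So P = 0.6022 / 3.388×10⁻⁶ = 177.8 kN, compressive.
σ_{stainless steel} = P / A = 177800 / 900 = 197.5 MPa.

σ ≈ 198 MPa (compressive)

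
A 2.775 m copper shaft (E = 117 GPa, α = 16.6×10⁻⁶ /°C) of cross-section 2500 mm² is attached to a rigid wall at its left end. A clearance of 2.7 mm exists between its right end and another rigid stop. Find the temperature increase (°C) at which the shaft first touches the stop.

ΔT ≈ 58.6 °C

Contact occurs when the free expansion equals the gap: αΔT L = 2.7 mm.
ΔT = 2.7 / (16.6×10⁻⁶ × 2775) = 58.61 °C.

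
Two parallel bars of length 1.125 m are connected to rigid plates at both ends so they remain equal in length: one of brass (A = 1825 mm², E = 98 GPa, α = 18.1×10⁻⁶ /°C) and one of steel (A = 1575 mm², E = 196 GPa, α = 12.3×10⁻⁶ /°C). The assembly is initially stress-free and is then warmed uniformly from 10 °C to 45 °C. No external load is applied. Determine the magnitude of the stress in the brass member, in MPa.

σ ≈ 12.6 MPa (compressive)

Both members must finish at the same length. With the larger α, the brass tends to over-expand; the plates restrain it, putting the brass in compression and the steel in tension. With no external load the two internal forces are equal and opposite, magnitude P.
Setting the final lengths equal and cancelling L: (α₁ − α₂)ΔT = P/(A₁E₁) + P/(A₂E₂).
|α₁ − α₂|·ΔT = 5.8×10⁻⁶ × 35 = 0.000203.
1/(A₁E₁) + 1/(A₂E₂) = 1/(1825×98×10³) + 1/(1575×196×10³) = 8.831×10⁻⁹ N⁻¹.
P = 0.000203 / 8.831×10⁻⁹ = 22990 N = 22.99 kN.
σ_{brass} = P/A₁ = 22990/1825 = 12.6 MPa, compressive.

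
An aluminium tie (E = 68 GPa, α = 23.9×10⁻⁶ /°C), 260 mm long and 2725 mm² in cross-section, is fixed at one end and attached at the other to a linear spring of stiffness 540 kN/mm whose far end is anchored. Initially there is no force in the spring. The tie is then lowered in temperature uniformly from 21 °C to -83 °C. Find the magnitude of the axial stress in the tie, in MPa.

The unrestrained thermal change is αΔT L = 23.9×10⁻⁶ × 104 × 260 = 0.6463 mm.
Let P be the tensile force in the spring. The tie extends elastically by PL/(AE) and the spring stretches by P/k; together these equal δ_free.
So P = δ_free / [L/(AE) + 1/k] = 0.6463 / [ 260/(2725×68×10³) + 1/(540×10³) ].
P = 0.6463 / 3.255×10⁻⁶ = 198500 N.
σ = P/A = 198500/2725 = 72.86 MPa.

σ ≈ 72.9 MPa (tensile)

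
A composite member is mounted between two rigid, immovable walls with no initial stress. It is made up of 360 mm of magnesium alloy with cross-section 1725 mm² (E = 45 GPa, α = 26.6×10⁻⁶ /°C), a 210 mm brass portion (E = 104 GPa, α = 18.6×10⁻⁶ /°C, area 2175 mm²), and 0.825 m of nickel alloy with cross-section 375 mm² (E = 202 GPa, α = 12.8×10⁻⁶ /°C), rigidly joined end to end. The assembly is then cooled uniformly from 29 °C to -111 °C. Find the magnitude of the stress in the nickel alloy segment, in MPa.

Free thermal contraction of the whole bar: Σ αᵢΔT Lᵢ = 26.6×10⁻⁶×140×360 + 18.6×10⁻⁶×140×210 + 12.8×10⁻⁶×140×825 = 3.366 mm.
Since the ends are fixed, an axial force P builds up, equal in every segment, with P · Σ Lᵢ/(AᵢEᵢ) = δ_free.
Σ Lᵢ/(AᵢEᵢ) = 360/(1725×45×10³) + 210/(2175×104×10³) + 825/(375×202×10³) = 1.646×10⁻⁵ mm/N.
P = 3.366 / 1.646×10⁻⁵ = 204500 N = 204.5 kN, tensile.
σ_{nickel alloy} = P / A = 204500 / 375 = 545.4 MPa.

σ ≈ 545 MPa (tensile)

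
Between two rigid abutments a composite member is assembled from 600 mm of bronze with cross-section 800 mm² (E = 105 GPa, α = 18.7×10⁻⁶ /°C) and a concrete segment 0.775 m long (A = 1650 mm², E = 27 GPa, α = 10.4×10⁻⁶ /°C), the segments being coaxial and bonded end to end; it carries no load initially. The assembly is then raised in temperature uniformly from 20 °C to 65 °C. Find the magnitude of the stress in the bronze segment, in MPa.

σ ≈ 44.2 MPa (compressive)

If the supports were absent, the total length change would be Σ αᵢΔT Lᵢ = 18.7×10⁻⁶×45×600 + 10.4×10⁻⁶×45×775 = 0.8676 mm.
The rigid supports impose zero overall length change; the single axial force P common to all segments must satisfy P Σ Lᵢ/(AᵢEᵢ) = δ_free.
The series flexibility is Σ Lᵢ/(AᵢEᵢ) = 600/(800×105×10³) + 775/(1650×27×10³) = 2.454×10⁻⁵ mm/N.
So P = 0.8676 / 2.454×10⁻⁵ = 35.36 kN, compressive.
σ_{bronze} = P / A = 35360 / 800 = 44.19 MPa.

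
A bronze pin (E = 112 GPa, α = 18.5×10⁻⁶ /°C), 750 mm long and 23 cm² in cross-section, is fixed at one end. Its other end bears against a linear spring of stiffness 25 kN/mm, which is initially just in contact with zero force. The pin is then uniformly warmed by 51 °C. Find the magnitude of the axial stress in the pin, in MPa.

σ ≈ 7.17 MPa (compressive)

If the spring were absent the pin would lengthen by αΔT L = 18.5×10⁻⁶ × 51 × 750 = 0.7076 mm.
With a force P in the spring, the elastic change of the pin is PL/(AE) and that of the spring is P/k; compatibility requires their sum to equal δ_free.
P [ L/(AE) + 1/k ] = δ_free → P [ 750/(2300×112×10³) + 1/(25×10³) ] = 0.7076.
P = 0.7076 / 4.291×10⁻⁵ = 16490 N.
σ = P/A = 16490/2300 = 7.17 MPa.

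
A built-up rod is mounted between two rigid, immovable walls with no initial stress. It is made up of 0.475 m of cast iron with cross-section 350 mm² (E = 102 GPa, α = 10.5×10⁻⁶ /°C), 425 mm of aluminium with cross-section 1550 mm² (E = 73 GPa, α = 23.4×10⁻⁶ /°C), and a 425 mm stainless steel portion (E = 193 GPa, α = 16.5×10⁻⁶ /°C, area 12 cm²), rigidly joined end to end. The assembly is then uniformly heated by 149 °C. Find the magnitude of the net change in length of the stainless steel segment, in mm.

|ΔL| ≈ 0.727 mm

If the supports were absent, the total length change would be Σ αᵢΔT Lᵢ = 10.5×10⁻⁶×149×475 + 23.4×10⁻⁶×149×425 + 16.5×10⁻⁶×149×425 = 3.27 mm.
Since the ends are fixed, an axial force P builds up, equal in every segment, with P · Σ Lᵢ/(AᵢEᵢ) = δ_free.
Σ Lᵢ/(AᵢEᵢ) = 475/(350×102×10³) + 425/(1550×73×10³) + 425/(1200×193×10³) = 1.89×10⁻⁵ mm/N.
So P = 3.27 / 1.89×10⁻⁵ = 173 kN, compressive.
For the stainless steel segment, free thermal change = 16.5×10⁻⁶×149×425 = 1.045 mm and elastic change from P = 173000×425/(1200×193×10³) = 0.3175 mm; these oppose, so the net change is 0.727 mm (segment lengthens).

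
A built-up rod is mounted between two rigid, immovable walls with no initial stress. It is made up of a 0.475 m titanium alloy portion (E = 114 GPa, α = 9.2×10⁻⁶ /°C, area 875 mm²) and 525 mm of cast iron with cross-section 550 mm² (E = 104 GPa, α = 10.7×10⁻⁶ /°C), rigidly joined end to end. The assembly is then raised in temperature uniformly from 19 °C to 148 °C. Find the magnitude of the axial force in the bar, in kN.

P ≈ 92.4 kN (compressive)

With the walls removed the bar would change length by δ_free = Σ αᵢΔT Lᵢ = 9.2×10⁻⁶×129×475 + 10.7×10⁻⁶×129×525 = 1.288 mm.
Since the ends are fixed, an axial force P builds up, equal in every segment, with P · Σ Lᵢ/(AᵢEᵢ) = δ_free.
The series flexibility is Σ Lᵢ/(AᵢEᵢ) = 475/(875×114×10³) + 525/(550×104×10³) = 1.394×10⁻⁵ mm/N.
Hence P = δ_free / Σ(L/AE) = 1.288/1.394×10⁻⁵ = 92.42 kN (compressive).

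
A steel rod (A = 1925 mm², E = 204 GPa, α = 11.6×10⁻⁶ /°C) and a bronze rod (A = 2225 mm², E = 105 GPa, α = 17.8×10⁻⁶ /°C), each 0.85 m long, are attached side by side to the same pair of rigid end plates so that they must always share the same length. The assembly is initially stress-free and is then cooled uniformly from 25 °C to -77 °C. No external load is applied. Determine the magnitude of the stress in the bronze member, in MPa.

Equilibrium of a rigid end plate with no external load gives equal and opposite internal forces ±P in the two members. Since α_{bronze} > α_{steel}, cooling drives the bronze into tension and the steel into compression.
Setting the final lengths equal and cancelling L: (α₁ − α₂)ΔT = P/(A₁E₁) + P/(A₂E₂).
|α₁ − α₂|·ΔT = 6.2×10⁻⁶ × 102 = 0.0006324.
1/(A₁E₁) + 1/(A₂E₂) = 1/(1925×204×10³) + 1/(2225×105×10³) = 6.827×10⁻⁹ N⁻¹.
So P = 0.0006324 / 6.827×10⁻⁹ = 92.63 kN.
σ_{bronze} = P/A₂ = 92630/2225 = 41.63 MPa, tensile.

σ ≈ 41.6 MPa (tensile)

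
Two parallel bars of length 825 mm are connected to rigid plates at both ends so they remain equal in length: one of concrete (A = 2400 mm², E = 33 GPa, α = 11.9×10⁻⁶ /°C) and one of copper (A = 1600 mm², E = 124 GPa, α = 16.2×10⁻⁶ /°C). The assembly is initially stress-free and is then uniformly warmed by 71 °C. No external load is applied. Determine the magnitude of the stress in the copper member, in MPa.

σ ≈ 10.8 MPa (compressive)

The copper has the larger α, so on heating it would change length more than the concrete if both were free. The rigid plates force a common final length, so the copper is put into compression and the concrete into tension, with equal and opposite forces P (no external load).
Setting the final lengths equal and cancelling L: (α₁ − α₂)ΔT = P/(A₁E₁) + P/(A₂E₂).
|α₁ − α₂|·ΔT = 4.3×10⁻⁶ × 71 = 0.0003053.
1/(A₁E₁) + 1/(A₂E₂) = 1/(2400×33×10³) + 1/(1600×124×10³) = 1.767×10⁻⁸ N⁻¹.
P = 0.0003053 / 1.767×10⁻⁸ = 17280 N = 17.28 kN.
σ_{copper} = P/A₂ = 17280/1600 = 10.8 MPa, compressive.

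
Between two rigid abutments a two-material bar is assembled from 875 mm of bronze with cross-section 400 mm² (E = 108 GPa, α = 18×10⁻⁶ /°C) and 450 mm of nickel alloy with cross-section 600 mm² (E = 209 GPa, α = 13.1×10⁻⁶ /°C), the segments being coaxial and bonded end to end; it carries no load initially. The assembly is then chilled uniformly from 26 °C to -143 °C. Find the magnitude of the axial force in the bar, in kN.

Free thermal contraction of the whole bar: Σ αᵢΔT Lᵢ = 18×10⁻⁶×169×875 + 13.1×10⁻⁶×169×450 = 3.658 mm.
The rigid supports impose zero overall length change; the single axial force P common to all segments must satisfy P Σ Lᵢ/(AᵢEᵢ) = δ_free.
The series flexibility is Σ Lᵢ/(AᵢEᵢ) = 875/(400×108×10³) + 450/(600×209×10³) = 2.384×10⁻⁵ mm/N.
P = 3.658 / 2.384×10⁻⁵ = 153400 N = 153.4 kN, tensile.

P ≈ 153 kN (tensile)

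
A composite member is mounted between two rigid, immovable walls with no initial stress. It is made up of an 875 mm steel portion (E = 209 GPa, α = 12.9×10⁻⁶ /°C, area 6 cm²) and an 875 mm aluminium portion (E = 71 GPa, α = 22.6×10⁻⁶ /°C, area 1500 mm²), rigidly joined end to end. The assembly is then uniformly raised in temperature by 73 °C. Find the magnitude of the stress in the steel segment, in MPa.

σ ≈ 249 MPa (compressive)

With the walls removed the bar would change length by δ_free = Σ αᵢΔT Lᵢ = 12.9×10⁻⁶×73×875 + 22.6×10⁻⁶×73×875 = 2.268 mm.
The rigid supports impose zero overall length change; the single axial force P common to all segments must satisfy P Σ Lᵢ/(AᵢEᵢ) = δ_free.
The series flexibility is Σ Lᵢ/(AᵢEᵢ) = 875/(600×209×10³) + 875/(1500×71×10³) = 1.519×10⁻⁵ mm/N.
So P = 2.268 / 1.519×10⁻⁵ = 149.2 kN, compressive.
σ_{steel} = P / A = 149200 / 600 = 248.7 MPa.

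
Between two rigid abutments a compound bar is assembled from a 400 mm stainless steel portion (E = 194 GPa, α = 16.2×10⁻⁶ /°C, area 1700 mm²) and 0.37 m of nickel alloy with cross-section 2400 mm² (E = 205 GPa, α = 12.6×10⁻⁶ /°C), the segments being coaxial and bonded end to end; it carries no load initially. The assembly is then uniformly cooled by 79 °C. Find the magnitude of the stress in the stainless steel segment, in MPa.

σ ≈ 264 MPa (tensile)

Free thermal contraction of the whole bar: Σ αᵢΔT Lᵢ = 16.2×10⁻⁶×79×400 + 12.6×10⁻⁶×79×370 = 0.8802 mm.
The rigid supports impose zero overall length change; the single axial force P common to all segments must satisfy P Σ Lᵢ/(AᵢEᵢ) = δ_free.
The series flexibility is Σ Lᵢ/(AᵢEᵢ) = 400/(1700×194×10³) + 370/(2400×205×10³) = 1.965×10⁻⁶ mm/N.
P = 0.8802 / 1.965×10⁻⁶ = 448000 N = 448 kN, tensile.
σ_{stainless steel} = P / A = 448000 / 1700 = 263.5 MPa.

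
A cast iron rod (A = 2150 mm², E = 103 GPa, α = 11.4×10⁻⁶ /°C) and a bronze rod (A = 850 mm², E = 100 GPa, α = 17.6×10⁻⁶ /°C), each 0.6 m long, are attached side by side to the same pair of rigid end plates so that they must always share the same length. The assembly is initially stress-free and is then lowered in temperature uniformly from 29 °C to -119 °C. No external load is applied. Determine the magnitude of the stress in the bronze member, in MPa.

Both members must finish at the same length. With the larger α, the bronze tends to over-contract; the plates restrain it, putting the bronze in tension and the cast iron in compression. With no external load the two internal forces are equal and opposite, magnitude P.
Compatibility of the two members (thermal + elastic change equal): (α₁ − α₂)ΔT = P·[1/(A₁E₁) + 1/(A₂E₂)].
|α₁ − α₂|·ΔT = 6.2×10⁻⁶ × 148 = 0.0009176.
1/(A₁E₁) + 1/(A₂E₂) = 1/(2150×103×10³) + 1/(850×100×10³) = 1.628×10⁻⁸ N⁻¹.
So P = 0.0009176 / 1.628×10⁻⁸ = 56.36 kN.
σ_{bronze} = P/A₂ = 56360/850 = 66.31 MPa, tensile.

σ ≈ 66.3 MPa (tensile)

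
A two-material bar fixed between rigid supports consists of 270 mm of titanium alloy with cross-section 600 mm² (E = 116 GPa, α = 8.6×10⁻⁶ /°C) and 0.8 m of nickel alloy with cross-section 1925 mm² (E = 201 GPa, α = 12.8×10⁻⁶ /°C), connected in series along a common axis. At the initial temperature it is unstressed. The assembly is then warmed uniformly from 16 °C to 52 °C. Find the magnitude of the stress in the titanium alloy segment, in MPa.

σ ≈ 127 MPa (compressive)

With the walls removed the bar would change length by δ_free = Σ αᵢΔT Lᵢ = 8.6×10⁻⁶×36×270 + 12.8×10⁻⁶×36×800 = 0.4522 mm.
The walls prevent any net length change, so an axial force P (same in every segment) develops. Compatibility: P · Σ Lᵢ/(AᵢEᵢ) = δ_free.
The series flexibility is Σ Lᵢ/(AᵢEᵢ) = 270/(600×116×10³) + 800/(1925×201×10³) = 5.947×10⁻⁶ mm/N.
P = 0.4522 / 5.947×10⁻⁶ = 76050 N = 76.05 kN, compressive.
σ_{titanium alloy} = P / A = 76050 / 600 = 126.7 MPa.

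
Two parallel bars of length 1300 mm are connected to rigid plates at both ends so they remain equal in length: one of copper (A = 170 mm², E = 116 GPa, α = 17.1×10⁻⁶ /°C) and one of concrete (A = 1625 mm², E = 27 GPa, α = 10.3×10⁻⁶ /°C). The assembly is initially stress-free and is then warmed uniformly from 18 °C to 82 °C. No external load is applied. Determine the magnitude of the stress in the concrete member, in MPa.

σ ≈ 3.64 MPa (tensile)

The copper has the larger α, so on heating it would change length more than the concrete if both were free. The rigid plates force a common final length, so the copper is put into compression and the concrete into tension, with equal and opposite forces P (no external load).
Setting the final lengths equal and cancelling L: (α₁ − α₂)ΔT = P/(A₁E₁) + P/(A₂E₂).
|α₁ − α₂|·ΔT = 6.8×10⁻⁶ × 64 = 0.0004352.
1/(A₁E₁) + 1/(A₂E₂) = 1/(170×116×10³) + 1/(1625×27×10³) = 7.35×10⁻⁸ N⁻¹.
So P = 0.0004352 / 7.35×10⁻⁸ = 5.921 kN.
σ_{concrete} = P/A₂ = 5921/1625 = 3.644 MPa, tensile.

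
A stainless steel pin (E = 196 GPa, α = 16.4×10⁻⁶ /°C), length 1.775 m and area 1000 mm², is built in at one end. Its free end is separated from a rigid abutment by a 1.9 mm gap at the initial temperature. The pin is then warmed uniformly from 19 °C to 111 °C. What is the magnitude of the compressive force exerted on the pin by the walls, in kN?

P ≈ 85.9 kN

Unrestrained expansion: δ_free = αΔT L = 16.4×10⁻⁶ × 92 × 1775 = 2.678 mm.
The gap closes (δ_free > 1.9 mm) and the wall then resists a further 2.678 − 1.9 = 0.7781 mm of expansion.
That suppressed elongation corresponds to σ = E·Δ/L = 196×10³ × 0.7781/1775 = 85.92 MPa.
P = σA = 85.92 × 1000 = 85.92 kN.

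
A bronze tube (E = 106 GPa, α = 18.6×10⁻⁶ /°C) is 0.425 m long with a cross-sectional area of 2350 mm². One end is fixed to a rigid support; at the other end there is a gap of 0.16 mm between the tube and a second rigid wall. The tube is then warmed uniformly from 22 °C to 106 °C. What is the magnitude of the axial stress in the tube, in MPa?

σ ≈ 126 MPa (compressive)

Free thermal elongation = αΔT L = 18.6×10⁻⁶ × 84 × 425 = 0.664 mm.
After closing the 0.16 mm clearance, 0.664 − 0.16 = 0.504 mm of expansion remains to be suppressed by the wall.
Compatibility: PL/(AE) = 0.504 mm, so σ = P/A = E × (0.504/425) = 125.7 MPa.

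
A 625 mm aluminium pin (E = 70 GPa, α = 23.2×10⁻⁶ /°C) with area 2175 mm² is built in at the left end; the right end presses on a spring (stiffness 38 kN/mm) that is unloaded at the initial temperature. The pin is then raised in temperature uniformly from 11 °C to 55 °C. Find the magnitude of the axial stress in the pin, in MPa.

σ ≈ 9.64 MPa (compressive)

Free thermal expansion: δ_free = αΔT L = 23.2×10⁻⁶ × 44 × 625 = 0.638 mm.
Let P be the compressive force at the spring. The pin shortens elastically by PL/(AE) and the spring compresses by P/k; together these equal δ_free.
So P = δ_free / [L/(AE) + 1/k] = 0.638 / [ 625/(2175×70×10³) + 1/(38×10³) ].
P = 0.638 / 3.042×10⁻⁵ = 20970 N.
σ = P/A = 20970/2175 = 9.642 MPa.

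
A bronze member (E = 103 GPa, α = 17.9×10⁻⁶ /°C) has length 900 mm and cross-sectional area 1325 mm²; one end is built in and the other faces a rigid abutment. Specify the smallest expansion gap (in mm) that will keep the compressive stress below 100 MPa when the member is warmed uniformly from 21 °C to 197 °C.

Free expansion if unrestrained: δ_free = αΔT L = 17.9×10⁻⁶ × 176 × 900 = 2.835 mm.
At the allowable stress the elastic shortening the wall may impose is σL/E = 100 × 900 / (103×10³) = 0.8738 mm.
The gap must absorb the remainder: g_min = 2.835 − 0.8738 = 1.962 mm.

g ≈ 1.96 mm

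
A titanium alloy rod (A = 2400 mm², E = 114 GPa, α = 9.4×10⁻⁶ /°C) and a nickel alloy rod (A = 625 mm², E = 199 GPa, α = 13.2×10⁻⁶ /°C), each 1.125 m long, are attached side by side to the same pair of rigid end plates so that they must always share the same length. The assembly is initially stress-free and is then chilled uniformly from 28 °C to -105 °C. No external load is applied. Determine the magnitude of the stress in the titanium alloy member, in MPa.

The nickel alloy has the larger α, so on cooling it would change length more than the titanium alloy if both were free. The rigid plates force a common final length, so the nickel alloy is put into tension and the titanium alloy into compression, with equal and opposite forces P (no external load).
Equating the net (thermal + elastic) strains gives |α₁ − α₂|·ΔT = P·[1/(A₁E₁) + 1/(A₂E₂)].
|α₁ − α₂|·ΔT = 3.8×10⁻⁶ × 133 = 0.0005054.
1/(A₁E₁) + 1/(A₂E₂) = 1/(2400×114×10³) + 1/(625×199×10³) = 1.17×10⁻⁸ N⁻¹.
P = 0.0005054 / 1.17×10⁻⁸ = 43210 N = 43.21 kN.
σ_{titanium alloy} = P/A₁ = 43210/2400 = 18.01 MPa, compressive.

σ ≈ 18 MPa (compressive)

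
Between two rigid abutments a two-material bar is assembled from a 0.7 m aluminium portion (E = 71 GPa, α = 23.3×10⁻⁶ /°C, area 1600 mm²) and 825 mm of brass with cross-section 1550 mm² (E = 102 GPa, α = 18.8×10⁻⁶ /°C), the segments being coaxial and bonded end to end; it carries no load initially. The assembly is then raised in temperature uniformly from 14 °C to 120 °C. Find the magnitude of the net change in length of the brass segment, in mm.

With the walls removed the bar would change length by δ_free = Σ αᵢΔT Lᵢ = 23.3×10⁻⁶×106×700 + 18.8×10⁻⁶×106×825 = 3.373 mm.
The rigid supports impose zero overall length change; the single axial force P common to all segments must satisfy P Σ Lᵢ/(AᵢEᵢ) = δ_free.
Σ Lᵢ/(AᵢEᵢ) = 700/(1600×71×10³) + 825/(1550×102×10³) = 1.138×10⁻⁵ mm/N.
So P = 3.373 / 1.138×10⁻⁵ = 296.4 kN, compressive.
For the brass segment, free thermal change = 18.8×10⁻⁶×106×825 = 1.644 mm and elastic change from P = 296400×825/(1550×102×10³) = 1.547 mm; these oppose, so the net change is 0.0975 mm (segment lengthens).

|ΔL| ≈ 0.0975 mm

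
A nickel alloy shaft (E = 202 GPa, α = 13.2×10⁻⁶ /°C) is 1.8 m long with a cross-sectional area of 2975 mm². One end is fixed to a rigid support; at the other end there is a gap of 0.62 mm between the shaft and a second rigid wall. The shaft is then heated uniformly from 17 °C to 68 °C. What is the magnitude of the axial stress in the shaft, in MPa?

σ ≈ 66.4 MPa (compressive)

If the wall were absent the shaft would grow by αΔT L = 13.2×10⁻⁶ × 51 × 1800 = 1.212 mm.
This exceeds the 0.62 mm gap, so the wall pushes back. The portion of expansion that must be recovered elastically is δ_free − gap = 1.212 − 0.62 = 0.5918 mm.
So σ = E(δ_free − g)/L = 202×10³ × 0.5918/1800 = 66.41 MPa.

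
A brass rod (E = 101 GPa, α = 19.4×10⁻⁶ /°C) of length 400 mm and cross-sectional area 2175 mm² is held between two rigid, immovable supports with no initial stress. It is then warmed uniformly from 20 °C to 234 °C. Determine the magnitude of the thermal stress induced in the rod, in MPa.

σ ≈ 419 MPa (compressive)

With length fixed, the mechanical strain must cancel the thermal strain αΔT = 19.4×10⁻⁶ × 214 = 4151.6×10⁻⁶.
The stress required to suppress this strain is σ = Eε = 101×10³ × 4151.6×10⁻⁶ = 419.3 MPa, compressive since the rod is trying to expand.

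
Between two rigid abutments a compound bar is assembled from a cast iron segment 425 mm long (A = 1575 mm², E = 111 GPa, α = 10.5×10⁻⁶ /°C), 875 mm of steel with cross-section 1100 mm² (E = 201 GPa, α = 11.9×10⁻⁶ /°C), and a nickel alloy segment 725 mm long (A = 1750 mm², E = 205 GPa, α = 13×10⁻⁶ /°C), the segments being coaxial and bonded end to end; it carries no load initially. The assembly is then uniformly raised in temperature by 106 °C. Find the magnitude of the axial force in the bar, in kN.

P ≈ 306 kN (compressive)

If the supports were absent, the total length change would be Σ αᵢΔT Lᵢ = 10.5×10⁻⁶×106×425 + 11.9×10⁻⁶×106×875 + 13×10⁻⁶×106×725 = 2.576 mm.
Since the ends are fixed, an axial force P builds up, equal in every segment, with P · Σ Lᵢ/(AᵢEᵢ) = δ_free.
Σ Lᵢ/(AᵢEᵢ) = 425/(1575×111×10³) + 875/(1100×201×10³) + 725/(1750×205×10³) = 8.409×10⁻⁶ mm/N.
P = 2.576 / 8.409×10⁻⁶ = 306300 N = 306.3 kN, compressive.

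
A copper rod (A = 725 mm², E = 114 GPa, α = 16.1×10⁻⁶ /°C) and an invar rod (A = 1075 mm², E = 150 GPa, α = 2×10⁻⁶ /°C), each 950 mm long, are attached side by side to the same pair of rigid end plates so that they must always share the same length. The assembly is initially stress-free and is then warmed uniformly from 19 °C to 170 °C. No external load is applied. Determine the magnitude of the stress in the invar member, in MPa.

σ ≈ 108 MPa (tensile)

Equilibrium of a rigid end plate with no external load gives equal and opposite internal forces ±P in the two members. Since α_{copper} > α_{invar}, heating drives the copper into compression and the invar into tension.
Setting the final lengths equal and cancelling L: (α₁ − α₂)ΔT = P/(A₁E₁) + P/(A₂E₂).
|α₁ − α₂|·ΔT = 14.1×10⁻⁶ × 151 = 0.002129.
1/(A₁E₁) + 1/(A₂E₂) = 1/(725×114×10³) + 1/(1075×150×10³) = 1.83×10⁻⁸ N⁻¹.
P = 0.002129 / 1.83×10⁻⁸ = 116300 N = 116.3 kN.
σ_{invar} = P/A₂ = 116300/1075 = 108.2 MPa, tensile.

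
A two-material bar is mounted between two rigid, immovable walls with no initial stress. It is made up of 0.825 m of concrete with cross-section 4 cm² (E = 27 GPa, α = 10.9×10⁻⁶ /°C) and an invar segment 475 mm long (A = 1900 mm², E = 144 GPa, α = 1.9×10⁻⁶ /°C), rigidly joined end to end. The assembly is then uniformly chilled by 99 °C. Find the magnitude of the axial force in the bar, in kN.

If the supports were absent, the total length change would be Σ αᵢΔT Lᵢ = 10.9×10⁻⁶×99×825 + 1.9×10⁻⁶×99×475 = 0.9796 mm.
Since the ends are fixed, an axial force P builds up, equal in every segment, with P · Σ Lᵢ/(AᵢEᵢ) = δ_free.
The series flexibility is Σ Lᵢ/(AᵢEᵢ) = 825/(400×27×10³) + 475/(1900×144×10³) = 7.813×10⁻⁵ mm/N.
So P = 0.9796 / 7.813×10⁻⁵ = 12.54 kN, tensile.

P ≈ 12.5 kN (tensile)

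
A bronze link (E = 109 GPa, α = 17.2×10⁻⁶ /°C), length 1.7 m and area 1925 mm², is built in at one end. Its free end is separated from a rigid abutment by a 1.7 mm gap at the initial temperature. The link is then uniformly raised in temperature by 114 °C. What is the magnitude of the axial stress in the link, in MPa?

σ ≈ 105 MPa (compressive)

If the wall were absent the link would grow by αΔT L = 17.2×10⁻⁶ × 114 × 1700 = 3.333 mm.
This exceeds the 1.7 mm gap, so the wall pushes back. The portion of expansion that must be recovered elastically is δ_free − gap = 3.333 − 1.7 = 1.633 mm.
That suppressed elongation corresponds to σ = E·Δ/L = 109×10³ × 1.633/1700 = 104.7 MPa.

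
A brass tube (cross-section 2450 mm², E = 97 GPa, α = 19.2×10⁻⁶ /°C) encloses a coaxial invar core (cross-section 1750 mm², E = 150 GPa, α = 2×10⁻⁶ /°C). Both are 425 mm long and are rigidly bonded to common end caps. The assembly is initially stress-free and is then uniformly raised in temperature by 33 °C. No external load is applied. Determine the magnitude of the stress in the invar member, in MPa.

The brass has the larger α, so on heating it would change length more than the invar if both were free. The rigid plates force a common final length, so the brass is put into compression and the invar into tension, with equal and opposite forces P (no external load).
Compatibility of the two members (thermal + elastic change equal): (α₁ − α₂)ΔT = P·[1/(A₁E₁) + 1/(A₂E₂)].
|α₁ − α₂|·ΔT = 17.2×10⁻⁶ × 33 = 0.0005676.
1/(A₁E₁) + 1/(A₂E₂) = 1/(2450×97×10³) + 1/(1750×150×10³) = 8.017×10⁻⁹ N⁻¹.
So P = 0.0005676 / 8.017×10⁻⁹ = 70.8 kN.
σ_{invar} = P/A₂ = 70800/1750 = 40.45 MPa, tensile.

σ ≈ 40.5 MPa (tensile)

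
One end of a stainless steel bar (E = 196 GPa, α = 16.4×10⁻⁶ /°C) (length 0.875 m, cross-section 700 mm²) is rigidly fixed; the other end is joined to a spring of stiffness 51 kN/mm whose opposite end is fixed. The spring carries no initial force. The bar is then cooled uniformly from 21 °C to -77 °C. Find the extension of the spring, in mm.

δ ≈ 1.06 mm

The unrestrained thermal change is αΔT L = 16.4×10⁻⁶ × 98 × 875 = 1.406 mm.
Let P be the tensile force in the spring. The bar extends elastically by PL/(AE) and the spring stretches by P/k; together these equal δ_free.
P [ L/(AE) + 1/k ] = δ_free → P [ 875/(700×196×10³) + 1/(51×10³) ] = 1.406.
P = 1.406 / 2.599×10⁻⁵ = 54120 N.
Spring extension = P/k = 54120/(51×10³) = 1.061 mm.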